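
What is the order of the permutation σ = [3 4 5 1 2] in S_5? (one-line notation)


Cycle decomposition: (1 3 5 2 4)
Cycle lengths: 5
Order = lcm(5) = 5

ord(σ) = 5


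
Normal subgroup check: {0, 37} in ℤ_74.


H = {0, 37} in ℤ_74
ℤ_74 is abelian; every subgroup of an abelian group is normal

Yes, normal subgroup


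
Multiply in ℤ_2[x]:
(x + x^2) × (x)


Expand and collect like terms; reduce coefficients mod 2:
x^0: 0·0 = 0 ≡ 0 (mod 2)
x^1: 0·1 + 1·0 = 0 ≡ 0 (mod 2)
x^2: 1·1 + 1·0 = 1 ≡ 1 (mod 2)
x^3: 1·1 = 1 ≡ 1 (mod 2)
Result: x^2 + x^3

f · g = x^2 + x^3


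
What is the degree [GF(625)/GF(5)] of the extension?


GF(625) = GF(5^4), so the extension degree is 4

[GF(625)/GF(5)] = 4


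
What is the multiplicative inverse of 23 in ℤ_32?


Use the extended Euclidean algorithm to write 1 = 23·s + 32·t; then s mod 32 is the inverse.
Euclidean algorithm:
  23 = 0·32 + 23
  32 = 1·23 + 9
  23 = 2·9 + 5
  9 = 1·5 + 4
  5 = 1·4 + 1
  4 = 4·1 + 0
gcd(23,32) = 1
Back-substitution gives: 23·(7) + 32·(-5) = 1
So 23⁻¹ ≡ 7 ≡ 7 (mod 32)
Check: 23 × 7 = 161 ≡ 1 (mod 32) ✓

23⁻¹ ≡ 7 (mod 32)


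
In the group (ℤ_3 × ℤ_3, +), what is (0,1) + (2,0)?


Operation: componentwise addition mod (3, 3)
(0,1) + (2,0) = ((a₁+b₁) mod 3, (a₂+b₂) mod 3) with a = (0,1), b = (2,0)

(0,1) + (2,0) = (2,1)


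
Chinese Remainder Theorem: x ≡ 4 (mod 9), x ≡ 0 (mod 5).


m₁ = 9, m₂ = 5, gcd = 1, so CRT applies. M = m₁·m₂ = 45
Let M₁ = M/m₁ = 5, M₂ = M/m₂ = 9
Find y₁ ≡ M₁⁻¹ (mod m₁): 5⁻¹ ≡ 2 (mod 9)
Find y₂ ≡ M₂⁻¹ (mod m₂): 9⁻¹ ≡ 4 (mod 5)
x = a₁·M₁·y₁ + a₂·M₂·y₂ = 4·5·2 + 0·9·4 = 40
Reduce mod 45: x ≡ 40
Check: 40 mod 9 = 4 ✓, 40 mod 5 = 0 ✓

x ≡ 40 (mod 45)


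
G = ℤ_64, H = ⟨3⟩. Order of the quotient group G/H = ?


|⟨3⟩| = n / gcd(3, 64) = 64 / 1 = 64
H is normal (ℤ_64 is abelian).
|G/H| = |G| / |H| = 64 / 64 = 1

|G/H| = 1


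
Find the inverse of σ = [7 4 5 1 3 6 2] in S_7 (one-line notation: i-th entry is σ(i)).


To find σ⁻¹, swap domain and range:
σ(1) = 7 → σ⁻¹(7) = 1
σ(2) = 4 → σ⁻¹(4) = 2
σ(3) = 5 → σ⁻¹(5) = 3
σ(4) = 1 → σ⁻¹(1) = 4
σ(5) = 3 → σ⁻¹(3) = 5
σ(6) = 6 → σ⁻¹(6) = 6
σ(7) = 2 → σ⁻¹(2) = 7

σ⁻¹ = [4 7 5 2 3 6 1]


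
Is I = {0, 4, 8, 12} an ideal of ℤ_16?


Check ideal conditions for I = {0, 4, 8, 12} in ℤ_16:
(1) I is an additive subgroup? Yes
(2) For r ∈ ℤ_16 and a ∈ I: r·a ∈ I? Yes

Yes, I is an ideal of ℤ_16


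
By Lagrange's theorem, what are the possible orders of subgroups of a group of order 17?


Lagrange's theorem: |H| divides |G|
|G| = 17
Divisors of 17: 1, 17

Possible subgroup orders: {1, 17}


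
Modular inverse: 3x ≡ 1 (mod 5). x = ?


Use the extended Euclidean algorithm to write 1 = 3·s + 5·t; then s mod 5 is the inverse.
Euclidean algorithm:
  3 = 0·5 + 3
  5 = 1·3 + 2
  3 = 1·2 + 1
  2 = 2·1 + 0
gcd(3,5) = 1
Back-substitution gives: 3·(2) + 5·(-1) = 1
So 3⁻¹ ≡ 2 ≡ 2 (mod 5)
Check: 3 × 2 = 6 ≡ 1 (mod 5) ✓

3⁻¹ ≡ 2 (mod 5)


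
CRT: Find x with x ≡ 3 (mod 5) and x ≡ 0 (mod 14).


m₁ = 5, m₂ = 14, gcd = 1, so CRT applies. M = m₁·m₂ = 70
Let M₁ = M/m₁ = 14, M₂ = M/m₂ = 5
Find y₁ ≡ M₁⁻¹ (mod m₁): 14⁻¹ ≡ 4 (mod 5)
Find y₂ ≡ M₂⁻¹ (mod m₂): 5⁻¹ ≡ 3 (mod 14)
x = a₁·M₁·y₁ + a₂·M₂·y₂ = 3·14·4 + 0·5·3 = 168
Reduce mod 70: x ≡ 28
Check: 28 mod 5 = 3 ✓, 28 mod 14 = 0 ✓

x ≡ 28 (mod 70)


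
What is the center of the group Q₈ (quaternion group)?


Z(G) = {g ∈ G | gx = xg for all x ∈ G}
In Q₈ = {±1, ±i, ±j, ±k}, only ±1 commute with every element

Z(Q₈ (quaternion group)) = {1, -1}


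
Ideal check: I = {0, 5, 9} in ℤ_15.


Check ideal conditions for I = {0, 5, 9} in ℤ_15:
(1) I is an additive subgroup? No
(2) For r ∈ ℤ_15 and a ∈ I: r·a ∈ I? No  [counterexample: r=2, a=5, r·a mod 15 = 10 ∉ I]

No, I is not an ideal of ℤ_15


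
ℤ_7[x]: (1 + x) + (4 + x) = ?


Add coefficients mod 7:
x^0: 1 + 4 = 5 (mod 7)
x^1: 1 + 1 = 2 (mod 7)
Result: 5 + 2x

f + g = 5 + 2x


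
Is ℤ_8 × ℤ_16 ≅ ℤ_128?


Comparing ℤ_8 × ℤ_16 and ℤ_128:
gcd(8,16) = 8 ≠ 1. Max element order in ℤ_8×ℤ_16 is lcm(8,16) = 16 < 128, so it has no element of order 128

No, ℤ_8 × ℤ_16 ≇ ℤ_128


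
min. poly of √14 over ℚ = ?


√14 satisfies x² - 14 = 0, irreducible over ℚ since 14 is squarefree

Minimal polynomial: x² - 14


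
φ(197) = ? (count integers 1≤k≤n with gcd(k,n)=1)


Factor n: 197 = 197
φ(n) = n · ∏(1 - 1/p) over distinct primes p | n
φ(197) = 197 · (1 - 1/197) = 196

φ(197) = 196


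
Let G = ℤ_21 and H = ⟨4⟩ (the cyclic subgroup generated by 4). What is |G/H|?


|⟨4⟩| = n / gcd(4, 21) = 21 / 1 = 21
H is normal (ℤ_21 is abelian).
|G/H| = |G| / |H| = 21 / 21 = 1

|G/H| = 1


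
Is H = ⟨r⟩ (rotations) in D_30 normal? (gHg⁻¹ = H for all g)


H = ⟨r⟩ (rotations) in D_30
The rotation subgroup ⟨r⟩ has index 2 in D_30, so it is normal

Yes, normal subgroup


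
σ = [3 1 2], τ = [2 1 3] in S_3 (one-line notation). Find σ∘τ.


σ∘τ: apply τ first, then σ
1 →τ 2 →σ 1
2 →τ 1 →σ 3
3 →τ 3 →σ 2

σ∘τ = [1 3 2]


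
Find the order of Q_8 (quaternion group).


Q_8 = {±1, ±i, ±j, ±k}
|Q_8| = 8

|Q_8 (quaternion group)| = 8


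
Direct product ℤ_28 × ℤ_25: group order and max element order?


|ℤ_28 × ℤ_25| = 28 × 25 = 700
Max element order = lcm(28,25) = 700
Cyclic? Yes (gcd=1)

|ℤ_28×ℤ_25| = 700, max element order = 700


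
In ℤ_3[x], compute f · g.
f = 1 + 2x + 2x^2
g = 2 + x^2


Expand and collect like terms; reduce coefficients mod 3:
x^0: 1·2 = 2 ≡ 2 (mod 3)
x^1: 1·0 + 2·2 = 4 ≡ 1 (mod 3)
x^2: 1·1 + 2·0 + 2·2 = 5 ≡ 2 (mod 3)
x^3: 2·1 + 2·0 = 2 ≡ 2 (mod 3)
x^4: 2·1 = 2 ≡ 2 (mod 3)
Result: 2 + x + 2x^2 + 2x^3 + 2x^4

f · g = 2 + x + 2x^2 + 2x^3 + 2x^4


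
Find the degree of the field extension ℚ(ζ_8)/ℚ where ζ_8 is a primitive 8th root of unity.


[ℚ(ζ_n):ℚ] = deg Φ_n(x) = φ(n). Here φ(8) = 4

[ℚ(ζ_8)/ℚ where ζ_8 is a primitive 8th root of unity] = 4


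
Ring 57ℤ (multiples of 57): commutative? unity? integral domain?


57ℤ is a commutative ring under +,× but has no multiplicative identity (1 ∉ 57ℤ); it has no zero divisors, but without unity it is not an integral domain
Commutative: Yes
Integral domain: No
Has unity: No

57ℤ (multiples of 57): Commutative=Yes, Unity=No


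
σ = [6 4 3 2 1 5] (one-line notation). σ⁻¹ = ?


To find σ⁻¹, swap domain and range:
σ(1) = 6 → σ⁻¹(6) = 1
σ(2) = 4 → σ⁻¹(4) = 2
σ(3) = 3 → σ⁻¹(3) = 3
σ(4) = 2 → σ⁻¹(2) = 4
σ(5) = 1 → σ⁻¹(1) = 5
σ(6) = 5 → σ⁻¹(5) = 6

σ⁻¹ = [5 4 3 2 6 1]


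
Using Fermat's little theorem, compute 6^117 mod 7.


Fermat's little theorem: if p is prime and gcd(a,p)=1, then a^(p-1) ≡ 1 (mod p)
p = 7 is prime, gcd(6,7) = 1
Reduce exponent: 117 mod 6 = 3
So 6^117 ≡ 6^3 (mod 7)
6^3 mod 7 = 6

6^117 ≡ 6 (mod 7)


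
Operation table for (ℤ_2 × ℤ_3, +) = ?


Elements: {(0,0), (0,1), (0,2), (1,0), (1,1), (1,2)}
Operation: componentwise addition mod (2, 3)
Entry (a, b) = ((a₁+b₁) mod 2, (a₂+b₂) mod 3)

Cayley table:
      | (0,0) | (0,1) | (0,2) | (1,0) | (1,1) | (1,2)
(0,0) | (0,0) | (0,1) | (0,2) | (1,0) | (1,1) | (1,2)
(0,1) | (0,1) | (0,2) | (0,0) | (1,1) | (1,2) | (1,0)
(0,2) | (0,2) | (0,0) | (0,1) | (1,2) | (1,0) | (1,1)
(1,0) | (1,0) | (1,1) | (1,2) | (0,0) | (0,1) | (0,2)
(1,1) | (1,1) | (1,2) | (1,0) | (0,1) | (0,2) | (0,0)
(1,2) | (1,2) | (1,0) | (1,1) | (0,2) | (0,0) | (0,1)


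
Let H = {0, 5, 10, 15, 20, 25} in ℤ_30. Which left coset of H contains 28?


28 + H = {28 + h (mod 30) : h ∈ H}
28+0=28, 28+5=3, 28+10=8, 28+15=13, 28+20=18, 28+25=23
28 + H = {3, 8, 13, 18, 23, 28} = 3 + H

28 + H = {3, 8, 13, 18, 23, 28}


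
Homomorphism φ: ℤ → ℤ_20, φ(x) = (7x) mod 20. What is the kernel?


Kernel = preimage of identity
ker(φ) = {x ∈ ℤ : 7x ≡ 0 (mod 20)}. gcd(7,20) = 1, so 7x ≡ 0 (mod 20) ⟺ x ≡ 0 (mod 20/1 = 20). Hence ker(φ) = 20ℤ

ker(φ) = 20ℤ


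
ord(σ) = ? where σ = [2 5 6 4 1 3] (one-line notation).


Cycle decomposition: (1 2 5) (3 6)
Cycle lengths: 3, 2
Order = lcm(3, 2) = 6

ord(σ) = 6


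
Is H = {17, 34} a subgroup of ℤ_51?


Subgroup test for H = {17, 34} in (ℤ_51, +):
(1) 0 ∈ H? No
(2) Closure: for all a,b ∈ H, (a+b) mod 51 ∈ H? No  [counterexample: 17 + 34 = 0 ∉ H]
(3) Inverses: for all a ∈ H, -a mod 51 ∈ H? Yes

No, H is not a subgroup of ℤ_51


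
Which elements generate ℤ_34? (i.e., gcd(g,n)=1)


g generates ℤ_n iff gcd(g,n) = 1
Prime factors of 34: 2, 17
Generators are g ∈ {1,...,33} not divisible by any of these primes.
Generators: {1, 3, 5, 7, 9, 11, 13, 15, 19, 21, 23, 25, 27, 29, 31, 33}
Number of generators = φ(34) = 16

Generators of ℤ_34 = {1, 3, 5, 7, 9, 11, 13, 15, 19, 21, 23, 25, 27, 29, 31, 33}


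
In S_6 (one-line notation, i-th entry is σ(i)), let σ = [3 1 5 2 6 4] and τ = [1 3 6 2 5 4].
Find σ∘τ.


σ∘τ: apply τ first, then σ
1 →τ 1 →σ 3
2 →τ 3 →σ 5
3 →τ 6 →σ 4
4 →τ 2 →σ 1
5 →τ 5 →σ 6
6 →τ 4 →σ 2

σ∘τ = [3 5 4 1 6 2]


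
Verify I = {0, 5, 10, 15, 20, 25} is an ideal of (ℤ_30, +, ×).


Check ideal conditions for I = {0, 5, 10, 15, 20, 25} in ℤ_30:
(1) I is an additive subgroup? Yes
(2) For r ∈ ℤ_30 and a ∈ I: r·a ∈ I? Yes

Yes, I is an ideal of ℤ_30


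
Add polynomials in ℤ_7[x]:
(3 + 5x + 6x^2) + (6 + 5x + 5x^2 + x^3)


Add coefficients mod 7:
x^0: 3 + 6 = 2 (mod 7)
x^1: 5 + 5 = 3 (mod 7)
x^2: 6 + 5 = 4 (mod 7)
x^3: 0 + 1 = 1 (mod 7)
Result: 2 + 3x + 4x^2 + x^3

f + g = 2 + 3x + 4x^2 + x^3


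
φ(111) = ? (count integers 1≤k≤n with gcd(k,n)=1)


Factor n: 111 = 3 × 37
φ(n) = n · ∏(1 - 1/p) over distinct primes p | n
φ(111) = 111 · (1 - 1/3) · (1 - 1/37) = 72

φ(111) = 72


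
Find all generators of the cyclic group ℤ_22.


g generates ℤ_n iff gcd(g,n) = 1
Prime factors of 22: 2, 11
Generators are g ∈ {1,...,21} not divisible by any of these primes.
Generators: {1, 3, 5, 7, 9, 13, 15, 17, 19, 21}
Number of generators = φ(22) = 10

Generators of ℤ_22 = {1, 3, 5, 7, 9, 13, 15, 17, 19, 21}


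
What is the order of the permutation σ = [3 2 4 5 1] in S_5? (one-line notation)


Cycle decomposition: (1 3 4 5)
Cycle lengths: 4
Order = lcm(4) = 4

ord(σ) = 4


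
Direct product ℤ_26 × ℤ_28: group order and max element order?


|ℤ_26 × ℤ_28| = 26 × 28 = 728
Max element order = lcm(26,28) = 364
Cyclic? No (gcd=2)

|ℤ_26×ℤ_28| = 728, max element order = 364


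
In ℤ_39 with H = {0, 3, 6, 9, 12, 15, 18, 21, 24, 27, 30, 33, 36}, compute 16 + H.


16 + H = {16 + h (mod 39) : h ∈ H}
16+0=16, 16+3=19, 16+6=22, 16+9=25, 16+12=28, 16+15=31, 16+18=34, 16+21=37, 16+24=1, 16+27=4, 16+30=7, 16+33=10, 16+36=13
16 + H = {1, 4, 7, 10, 13, 16, 19, 22, 25, 28, 31, 34, 37} = 1 + H

16 + H = {1, 4, 7, 10, 13, 16, 19, 22, 25, 28, 31, 34, 37}


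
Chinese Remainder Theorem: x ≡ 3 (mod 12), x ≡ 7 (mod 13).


m₁ = 12, m₂ = 13, gcd = 1, so CRT applies. M = m₁·m₂ = 156
Let M₁ = M/m₁ = 13, M₂ = M/m₂ = 12
Find y₁ ≡ M₁⁻¹ (mod m₁): 13⁻¹ ≡ 1 (mod 12)
Find y₂ ≡ M₂⁻¹ (mod m₂): 12⁻¹ ≡ 12 (mod 13)
x = a₁·M₁·y₁ + a₂·M₂·y₂ = 3·13·1 + 7·12·12 = 1047
Reduce mod 156: x ≡ 111
Check: 111 mod 12 = 3 ✓, 111 mod 13 = 7 ✓

x ≡ 111 (mod 156)


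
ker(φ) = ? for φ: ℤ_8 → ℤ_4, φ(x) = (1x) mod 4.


Kernel = preimage of identity
ker(φ) = {x ∈ ℤ_8 : 1x ≡ 0 (mod 4)}. Since 4 | 8, φ is well-defined. The kernel is the cyclic subgroup ⟨4⟩ of ℤ_8 (order 2), i.e. {0, 4}

ker(φ) = {0, 4}


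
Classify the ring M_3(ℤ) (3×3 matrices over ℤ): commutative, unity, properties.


Matrix multiplication is non-commutative for n ≥ 2; the identity matrix I is the unity; singular matrices give zero divisors, so not an integral domain
Commutative: No
Integral domain: No
Has unity: Yes

M_3(ℤ) (3×3 matrices over ℤ): Commutative=No, Unity=Yes


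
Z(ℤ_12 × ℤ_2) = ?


Z(G) = {g ∈ G | gx = xg for all x ∈ G}
Direct product of abelian groups is abelian, so Z(G) = G

Z(ℤ_12 × ℤ_2) = ℤ_12 × ℤ_2


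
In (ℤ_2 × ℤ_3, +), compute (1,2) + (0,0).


Operation: componentwise addition mod (2, 3)
(1,2) + (0,0) = ((a₁+b₁) mod 2, (a₂+b₂) mod 3) with a = (1,2), b = (0,0)

(1,2) + (0,0) = (1,2)


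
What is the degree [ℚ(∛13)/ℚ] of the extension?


∛13 has minimal polynomial x³ - 13 (irreducible over ℚ since 13 is not a perfect cube)

[ℚ(∛13)/ℚ] = 3


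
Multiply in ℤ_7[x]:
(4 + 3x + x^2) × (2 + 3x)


Expand and collect like terms; reduce coefficients mod 7:
x^0: 4·2 = 8 ≡ 1 (mod 7)
x^1: 4·3 + 3·2 = 18 ≡ 4 (mod 7)
x^2: 3·3 + 1·2 = 11 ≡ 4 (mod 7)
x^3: 1·3 = 3 ≡ 3 (mod 7)
Result: 1 + 4x + 4x^2 + 3x^3

f · g = 1 + 4x + 4x^2 + 3x^3


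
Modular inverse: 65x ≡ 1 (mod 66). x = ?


Use the extended Euclidean algorithm to write 1 = 65·s + 66·t; then s mod 66 is the inverse.
Euclidean algorithm:
  65 = 0·66 + 65
  66 = 1·65 + 1
  65 = 65·1 + 0
gcd(65,66) = 1
Back-substitution gives: 65·(-1) + 66·(1) = 1
So 65⁻¹ ≡ -1 ≡ 65 (mod 66)
Check: 65 × 65 = 4225 ≡ 1 (mod 66) ✓

65⁻¹ ≡ 65 (mod 66)


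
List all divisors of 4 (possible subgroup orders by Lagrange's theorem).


Lagrange's theorem: |H| divides |G|
|G| = 4
Divisors of 4: 1, 2, 4

Possible subgroup orders: {1, 2, 4}


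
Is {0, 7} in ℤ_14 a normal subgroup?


H = {0, 7} in ℤ_14
ℤ_14 is abelian; every subgroup of an abelian group is normal

Yes, normal subgroup


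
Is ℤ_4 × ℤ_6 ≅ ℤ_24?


Comparing ℤ_4 × ℤ_6 and ℤ_24:
gcd(4,6) = 2 ≠ 1. Max element order in ℤ_4×ℤ_6 is lcm(4,6) = 12 < 24, so it has no element of order 24

No, ℤ_4 × ℤ_6 ≇ ℤ_24


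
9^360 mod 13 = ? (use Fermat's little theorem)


Fermat's little theorem: if p is prime and gcd(a,p)=1, then a^(p-1) ≡ 1 (mod p)
p = 13 is prime, gcd(9,13) = 1
Reduce exponent: 360 mod 12 = 0
So 9^360 ≡ 9^0 (mod 13)
9^0 = 1

9^360 ≡ 1 (mod 13)


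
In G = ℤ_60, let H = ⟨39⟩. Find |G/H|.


|⟨39⟩| = n / gcd(39, 60) = 60 / 3 = 20
H is normal (ℤ_60 is abelian).
|G/H| = |G| / |H| = 60 / 20 = 3

|G/H| = 3


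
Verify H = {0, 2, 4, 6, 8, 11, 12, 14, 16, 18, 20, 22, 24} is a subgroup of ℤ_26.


Subgroup test for H = {0, 2, 4, 6, 8, 11, 12, 14, 16, 18, 20, 22, 24} in (ℤ_26, +):
(1) 0 ∈ H? Yes
(2) Closure: for all a,b ∈ H, (a+b) mod 26 ∈ H? No  [counterexample: 2 + 8 = 10 ∉ H]
(3) Inverses: for all a ∈ H, -a mod 26 ∈ H? No

No, H is not a subgroup of ℤ_26


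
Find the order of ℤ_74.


ℤ_n has n elements.

|ℤ_74| = 74


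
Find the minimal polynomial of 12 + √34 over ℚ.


Let α = 12 + √34. Then α - 12 = √34, so (α - 12)² = 34, giving α² - 24α + 110 = 0. Degree 2 and α ∉ ℚ, so this is the minimal polynomial.

Minimal polynomial: x² - 24x + 110


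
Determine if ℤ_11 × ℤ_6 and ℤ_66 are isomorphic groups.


Comparing ℤ_11 × ℤ_6 and ℤ_66:
gcd(11,6) = 1, so ℤ_11 × ℤ_6 ≅ ℤ_66 (CRT)

Yes, ℤ_11 × ℤ_6 ≅ ℤ_66


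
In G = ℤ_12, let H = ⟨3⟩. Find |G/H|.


|⟨3⟩| = n / gcd(3, 12) = 12 / 3 = 4
H is normal (ℤ_12 is abelian).
|G/H| = |G| / |H| = 12 / 4 = 3

|G/H| = 3


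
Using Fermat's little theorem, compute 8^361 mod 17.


Fermat's little theorem: if p is prime and gcd(a,p)=1, then a^(p-1) ≡ 1 (mod p)
p = 17 is prime, gcd(8,17) = 1
Reduce exponent: 361 mod 16 = 9
So 8^361 ≡ 8^9 (mod 17)
8^9 mod 17 = 8

8^361 ≡ 8 (mod 17)


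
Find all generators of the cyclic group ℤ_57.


g generates ℤ_n iff gcd(g,n) = 1
Prime factors of 57: 3, 19
Generators are g ∈ {1,...,56} not divisible by any of these primes.
Generators: {1, 2, 4, 5, 7, 8, 10, 11, 13, 14, 16, 17, 20, 22, 23, 25, 26, 28, 29, 31, 32, 34, 35, 37, 40, 41, 43, 44, 46, 47, 49, 50, 52, 53, 55, 56}
Number of generators = φ(57) = 36

Generators of ℤ_57 = {1, 2, 4, 5, 7, 8, 10, 11, 13, 14, 16, 17, 20, 22, 23, 25, 26, 28, 29, 31, 32, 34, 35, 37, 40, 41, 43, 44, 46, 47, 49, 50, 52, 53, 55, 56}


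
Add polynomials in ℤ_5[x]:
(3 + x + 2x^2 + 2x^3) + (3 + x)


Add coefficients mod 5:
x^0: 3 + 3 = 1 (mod 5)
x^1: 1 + 1 = 2 (mod 5)
x^2: 2 + 0 = 2 (mod 5)
x^3: 2 + 0 = 2 (mod 5)
Result: 1 + 2x + 2x^2 + 2x^3

f + g = 1 + 2x + 2x^2 + 2x^3


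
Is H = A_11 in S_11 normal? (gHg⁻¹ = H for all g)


H = A_11 in S_11
A_11 has index 2 in S_11, and every subgroup of index 2 is normal

Yes, normal subgroup


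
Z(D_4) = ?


Z(G) = {g ∈ G | gx = xg for all x ∈ G}
For even n, Z(D_n) = {e, r^(n/2)}: the 180° rotation r^2 commutes with every reflection and rotation

Z(D_4) = {e, r^2}


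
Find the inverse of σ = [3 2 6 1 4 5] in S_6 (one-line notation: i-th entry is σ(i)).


To find σ⁻¹, swap domain and range:
σ(1) = 3 → σ⁻¹(3) = 1
σ(2) = 2 → σ⁻¹(2) = 2
σ(3) = 6 → σ⁻¹(6) = 3
σ(4) = 1 → σ⁻¹(1) = 4
σ(5) = 4 → σ⁻¹(4) = 5
σ(6) = 5 → σ⁻¹(5) = 6

σ⁻¹ = [4 2 1 5 6 3]


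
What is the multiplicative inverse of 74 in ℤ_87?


Use the extended Euclidean algorithm to write 1 = 74·s + 87·t; then s mod 87 is the inverse.
Euclidean algorithm:
  74 = 0·87 + 74
  87 = 1·74 + 13
  74 = 5·13 + 9
  13 = 1·9 + 4
  9 = 2·4 + 1
  4 = 4·1 + 0
gcd(74,87) = 1
Back-substitution gives: 74·(20) + 87·(-17) = 1
So 74⁻¹ ≡ 20 ≡ 20 (mod 87)
Check: 74 × 20 = 1480 ≡ 1 (mod 87) ✓

74⁻¹ ≡ 20 (mod 87)


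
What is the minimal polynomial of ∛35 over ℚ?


∛35 satisfies x³ - 35 = 0, irreducible over ℚ (no rational root; 35 is not a perfect cube)

Minimal polynomial: x³ - 35


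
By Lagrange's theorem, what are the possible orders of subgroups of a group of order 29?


Lagrange's theorem: |H| divides |G|
|G| = 29
Divisors of 29: 1, 29

Possible subgroup orders: {1, 29}


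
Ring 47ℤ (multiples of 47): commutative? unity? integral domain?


47ℤ is a commutative ring under +,× but has no multiplicative identity (1 ∉ 47ℤ); it has no zero divisors, but without unity it is not an integral domain
Commutative: Yes
Integral domain: No
Has unity: No

47ℤ (multiples of 47): Commutative=Yes, Unity=No


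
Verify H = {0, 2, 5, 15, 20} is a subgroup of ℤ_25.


Subgroup test for H = {0, 2, 5, 15, 20} in (ℤ_25, +):
(1) 0 ∈ H? Yes
(2) Closure: for all a,b ∈ H, (a+b) mod 25 ∈ H? No  [counterexample: 2 + 2 = 4 ∉ H]
(3) Inverses: for all a ∈ H, -a mod 25 ∈ H? No

No, H is not a subgroup of ℤ_25


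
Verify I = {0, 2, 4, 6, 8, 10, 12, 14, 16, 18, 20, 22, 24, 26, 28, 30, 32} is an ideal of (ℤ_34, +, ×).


Check ideal conditions for I = {0, 2, 4, 6, 8, 10, 12, 14, 16, 18, 20, 22, 24, 26, 28, 30, 32} in ℤ_34:
(1) I is an additive subgroup? Yes
(2) For r ∈ ℤ_34 and a ∈ I: r·a ∈ I? Yes

Yes, I is an ideal of ℤ_34


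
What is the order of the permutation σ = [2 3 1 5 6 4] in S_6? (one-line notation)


Cycle decomposition: (1 2 3) (4 5 6)
Cycle lengths: 3, 3
Order = lcm(3, 3) = 3

ord(σ) = 3


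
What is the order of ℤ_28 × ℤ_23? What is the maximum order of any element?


|ℤ_28 × ℤ_23| = 28 × 23 = 644
Max element order = lcm(28,23) = 644
Cyclic? Yes (gcd=1)

|ℤ_28×ℤ_23| = 644, max element order = 644


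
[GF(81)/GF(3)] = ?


GF(81) = GF(3^4), so the extension degree is 4

[GF(81)/GF(3)] = 4


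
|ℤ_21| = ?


ℤ_n has n elements.

|ℤ_21| = 21


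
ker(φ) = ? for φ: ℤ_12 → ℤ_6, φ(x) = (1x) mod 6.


Kernel = preimage of identity
ker(φ) = {x ∈ ℤ_12 : 1x ≡ 0 (mod 6)}. Since 6 | 12, φ is well-defined. The kernel is the cyclic subgroup ⟨6⟩ of ℤ_12 (order 2), i.e. {0, 6}

ker(φ) = {0, 6}


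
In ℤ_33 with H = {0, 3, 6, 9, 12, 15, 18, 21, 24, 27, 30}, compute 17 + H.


17 + H = {17 + h (mod 33) : h ∈ H}
17+0=17, 17+3=20, 17+6=23, 17+9=26, 17+12=29, 17+15=32, 17+18=2, 17+21=5, 17+24=8, 17+27=11, 17+30=14
17 + H = {2, 5, 8, 11, 14, 17, 20, 23, 26, 29, 32} = 2 + H

17 + H = {2, 5, 8, 11, 14, 17, 20, 23, 26, 29, 32}


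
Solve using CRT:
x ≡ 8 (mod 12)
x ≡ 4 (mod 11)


m₁ = 12, m₂ = 11, gcd = 1, so CRT applies. M = m₁·m₂ = 132
Let M₁ = M/m₁ = 11, M₂ = M/m₂ = 12
Find y₁ ≡ M₁⁻¹ (mod m₁): 11⁻¹ ≡ 11 (mod 12)
Find y₂ ≡ M₂⁻¹ (mod m₂): 12⁻¹ ≡ 1 (mod 11)
x = a₁·M₁·y₁ + a₂·M₂·y₂ = 8·11·11 + 4·12·1 = 1016
Reduce mod 132: x ≡ 92
Check: 92 mod 12 = 8 ✓, 92 mod 11 = 4 ✓

x ≡ 92 (mod 132)


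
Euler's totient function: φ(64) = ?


Factor n: 64 = 2^6
φ(n) = n · ∏(1 - 1/p) over distinct primes p | n
φ(64) = 64 · (1 - 1/2) = 32

φ(64) = 32


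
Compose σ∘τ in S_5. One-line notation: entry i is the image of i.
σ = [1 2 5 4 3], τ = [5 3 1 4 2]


σ∘τ: apply τ first, then σ
1 →τ 5 →σ 3
2 →τ 3 →σ 5
3 →τ 1 →σ 1
4 →τ 4 →σ 4
5 →τ 2 →σ 2

σ∘τ = [3 5 1 4 2]


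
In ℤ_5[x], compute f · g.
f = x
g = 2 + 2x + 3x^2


Expand and collect like terms; reduce coefficients mod 5:
x^0: 0·2 = 0 ≡ 0 (mod 5)
x^1: 0·2 + 1·2 = 2 ≡ 2 (mod 5)
x^2: 0·3 + 1·2 = 2 ≡ 2 (mod 5)
x^3: 1·3 = 3 ≡ 3 (mod 5)
Result: 2x + 2x^2 + 3x^3

f · g = 2x + 2x^2 + 3x^3


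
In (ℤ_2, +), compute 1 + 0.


Operation: addition mod 2
1 + 0 = (a + b) mod 2 with a = 1, b = 0

1 + 0 = 1


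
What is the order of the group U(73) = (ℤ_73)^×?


U(n) is the group of units mod n; |U(n)| = φ(n)
|U(73)| = φ(73) = 72

|U(73) = (ℤ_73)^×| = 72


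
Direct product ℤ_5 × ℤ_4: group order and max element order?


|ℤ_5 × ℤ_4| = 5 × 4 = 20
Max element order = lcm(5,4) = 20
Cyclic? Yes (gcd=1)

|ℤ_5×ℤ_4| = 20, max element order = 20


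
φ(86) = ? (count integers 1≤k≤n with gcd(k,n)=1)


Factor n: 86 = 2 × 43
φ(n) = n · ∏(1 - 1/p) over distinct primes p | n
φ(86) = 86 · (1 - 1/2) · (1 - 1/43) = 42

φ(86) = 42


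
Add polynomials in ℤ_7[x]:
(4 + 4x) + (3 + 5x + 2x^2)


Add coefficients mod 7:
x^0: 4 + 3 = 0 (mod 7)
x^1: 4 + 5 = 2 (mod 7)
x^2: 0 + 2 = 2 (mod 7)
Result: 2x + 2x^2

f + g = 2x + 2x^2


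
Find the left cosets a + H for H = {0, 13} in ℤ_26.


H = {0, 13}, |H| = 2
Number of cosets = |G|/|H| = 26/2 = 13
0 + H = {0, 13}
1 + H = {1, 14}
2 + H = {2, 15}
3 + H = {3, 16}
4 + H = {4, 17}
5 + H = {5, 18}
6 + H = {6, 19}
7 + H = {7, 20}
8 + H = {8, 21}
9 + H = {9, 22}
10 + H = {10, 23}
11 + H = {11, 24}
12 + H = {12, 25}

Cosets: 0+H={0,13}; 1+H={1,14}; 2+H={2,15}; 3+H={3,16}; 4+H={4,17}; 5+H={5,18}; 6+H={6,19}; 7+H={7,20}; 8+H={8,21}; 9+H={9,22}; 10+H={10,23}; 11+H={11,24}; 12+H={12,25}


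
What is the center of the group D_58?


Z(G) = {g ∈ G | gx = xg for all x ∈ G}
For even n, Z(D_n) = {e, r^(n/2)}: the 180° rotation r^29 commutes with every reflection and rotation

Z(D_58) = {e, r^29}


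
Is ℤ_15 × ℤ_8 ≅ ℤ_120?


Comparing ℤ_15 × ℤ_8 and ℤ_120:
gcd(15,8) = 1, so ℤ_15 × ℤ_8 ≅ ℤ_120 (CRT)

Yes, ℤ_15 × ℤ_8 ≅ ℤ_120


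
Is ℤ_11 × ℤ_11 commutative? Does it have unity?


Direct product ring; commutative with unity (1,1); but (1,0)·(0,1) = (0,0) gives zero divisors, so not an integral domain
Commutative: Yes
Integral domain: No
Has unity: Yes

ℤ_11 × ℤ_11: Commutative=Yes, Unity=Yes


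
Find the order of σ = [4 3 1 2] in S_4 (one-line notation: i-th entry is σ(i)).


Cycle decomposition: (1 4 2 3)
Cycle lengths: 4
Order = lcm(4) = 4

ord(σ) = 4


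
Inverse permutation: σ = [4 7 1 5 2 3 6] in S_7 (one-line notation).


To find σ⁻¹, swap domain and range:
σ(1) = 4 → σ⁻¹(4) = 1
σ(2) = 7 → σ⁻¹(7) = 2
σ(3) = 1 → σ⁻¹(1) = 3
σ(4) = 5 → σ⁻¹(5) = 4
σ(5) = 2 → σ⁻¹(2) = 5
σ(6) = 3 → σ⁻¹(3) = 6
σ(7) = 6 → σ⁻¹(6) = 7

σ⁻¹ = [3 5 6 1 4 7 2]


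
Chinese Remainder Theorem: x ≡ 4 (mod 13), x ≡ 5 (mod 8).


m₁ = 13, m₂ = 8, gcd = 1, so CRT applies. M = m₁·m₂ = 104
Let M₁ = M/m₁ = 8, M₂ = M/m₂ = 13
Find y₁ ≡ M₁⁻¹ (mod m₁): 8⁻¹ ≡ 5 (mod 13)
Find y₂ ≡ M₂⁻¹ (mod m₂): 13⁻¹ ≡ 5 (mod 8)
x = a₁·M₁·y₁ + a₂·M₂·y₂ = 4·8·5 + 5·13·5 = 485
Reduce mod 104: x ≡ 69
Check: 69 mod 13 = 4 ✓, 69 mod 8 = 5 ✓

x ≡ 69 (mod 104)


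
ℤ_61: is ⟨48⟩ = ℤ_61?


g generates ℤ_n iff gcd(g, n) = 1
gcd(48, 61) = 1
Since gcd = 1, 48 is a generator.

Yes, 48 generates ℤ_61


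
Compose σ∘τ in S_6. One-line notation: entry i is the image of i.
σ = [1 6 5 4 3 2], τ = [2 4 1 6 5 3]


σ∘τ: apply τ first, then σ
1 →τ 2 →σ 6
2 →τ 4 →σ 4
3 →τ 1 →σ 1
4 →τ 6 →σ 2
5 →τ 5 →σ 3
6 →τ 3 →σ 5

σ∘τ = [6 4 1 2 3 5]


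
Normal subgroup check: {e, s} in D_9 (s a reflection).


H = {e, s} in D_9 (s a reflection)
r·s·r⁻¹ = sr⁻² ≠ s for n ≥ 3, so {e, s} is not closed under conjugation

No, not a normal subgroup


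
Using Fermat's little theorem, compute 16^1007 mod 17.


Fermat's little theorem: if p is prime and gcd(a,p)=1, then a^(p-1) ≡ 1 (mod p)
p = 17 is prime, gcd(16,17) = 1
Reduce exponent: 1007 mod 16 = 15
So 16^1007 ≡ 16^15 (mod 17)
16^15 mod 17 = 16

16^1007 ≡ 16 (mod 17)


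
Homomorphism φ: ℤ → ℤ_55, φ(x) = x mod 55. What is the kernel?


Kernel = preimage of identity
ker(φ) = {x ∈ ℤ : x ≡ 0 (mod 55)} = 55ℤ = {0, ±55, ±110, ...}

ker(φ) = 55ℤ


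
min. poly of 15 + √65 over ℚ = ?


Let α = 15 + √65. Then α - 15 = √65, so (α - 15)² = 65, giving α² - 30α + 160 = 0. Degree 2 and α ∉ ℚ, so this is the minimal polynomial.

Minimal polynomial: x² - 30x + 160


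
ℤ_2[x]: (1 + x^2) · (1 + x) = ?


Expand and collect like terms; reduce coefficients mod 2:
x^0: 1·1 = 1 ≡ 1 (mod 2)
x^1: 1·1 + 0·1 = 1 ≡ 1 (mod 2)
x^2: 0·1 + 1·1 = 1 ≡ 1 (mod 2)
x^3: 1·1 = 1 ≡ 1 (mod 2)
Result: 1 + x + x^2 + x^3

f · g = 1 + x + x^2 + x^3


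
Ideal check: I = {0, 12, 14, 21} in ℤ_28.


Check ideal conditions for I = {0, 12, 14, 21} in ℤ_28:
(1) I is an additive subgroup? No
(2) For r ∈ ℤ_28 and a ∈ I: r·a ∈ I? No  [counterexample: r=2, a=12, r·a mod 28 = 24 ∉ I]

No, I is not an ideal of ℤ_28


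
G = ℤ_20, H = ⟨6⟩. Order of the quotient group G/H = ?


|⟨6⟩| = n / gcd(6, 20) = 20 / 2 = 10
H is normal (ℤ_20 is abelian).
|G/H| = |G| / |H| = 20 / 10 = 2

|G/H| = 2


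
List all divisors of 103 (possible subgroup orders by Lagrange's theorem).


Lagrange's theorem: |H| divides |G|
|G| = 103
Divisors of 103: 1, 103

Possible subgroup orders: {1, 103}


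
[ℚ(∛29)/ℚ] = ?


∛29 has minimal polynomial x³ - 29 (irreducible over ℚ since 29 is not a perfect cube)

[ℚ(∛29)/ℚ] = 3


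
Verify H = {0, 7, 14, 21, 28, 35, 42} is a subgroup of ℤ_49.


Subgroup test for H = {0, 7, 14, 21, 28, 35, 42} in (ℤ_49, +):
(1) 0 ∈ H? Yes
(2) Closure: for all a,b ∈ H, (a+b) mod 49 ∈ H? Yes
(3) Inverses: for all a ∈ H, -a mod 49 ∈ H? Yes

Yes, H is a subgroup of ℤ_49


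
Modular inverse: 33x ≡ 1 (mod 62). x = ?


Use the extended Euclidean algorithm to write 1 = 33·s + 62·t; then s mod 62 is the inverse.
Euclidean algorithm:
  33 = 0·62 + 33
  62 = 1·33 + 29
  33 = 1·29 + 4
  29 = 7·4 + 1
  4 = 4·1 + 0
gcd(33,62) = 1
Back-substitution gives: 33·(-15) + 62·(8) = 1
So 33⁻¹ ≡ -15 ≡ 47 (mod 62)
Check: 33 × 47 = 1551 ≡ 1 (mod 62) ✓

33⁻¹ ≡ 47 (mod 62)


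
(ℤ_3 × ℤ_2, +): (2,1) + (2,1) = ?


Operation: componentwise addition mod (3, 2)
(2,1) + (2,1) = ((a₁+b₁) mod 3, (a₂+b₂) mod 2) with a = (2,1), b = (2,1)

(2,1) + (2,1) = (1,0)


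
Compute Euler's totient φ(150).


Factor n: 150 = 2 × 3 × 5^2
φ(n) = n · ∏(1 - 1/p) over distinct primes p | n
φ(150) = 150 · (1 - 1/2) · (1 - 1/3) · (1 - 1/5) = 40

φ(150) = 40


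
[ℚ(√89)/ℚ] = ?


√89 has minimal polynomial x² - 89 (irreducible over ℚ since 89 is squarefree)

[ℚ(√89)/ℚ] = 2


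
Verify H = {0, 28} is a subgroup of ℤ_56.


Subgroup test for H = {0, 28} in (ℤ_56, +):
(1) 0 ∈ H? Yes
(2) Closure: for all a,b ∈ H, (a+b) mod 56 ∈ H? Yes
(3) Inverses: for all a ∈ H, -a mod 56 ∈ H? Yes

Yes, H is a subgroup of ℤ_56


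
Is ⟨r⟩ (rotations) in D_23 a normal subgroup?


H = ⟨r⟩ (rotations) in D_23
The rotation subgroup ⟨r⟩ has index 2 in D_23, so it is normal

Yes, normal subgroup


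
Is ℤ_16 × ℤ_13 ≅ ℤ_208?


Comparing ℤ_16 × ℤ_13 and ℤ_208:
gcd(16,13) = 1, so ℤ_16 × ℤ_13 ≅ ℤ_208 (CRT)

Yes, ℤ_16 × ℤ_13 ≅ ℤ_208


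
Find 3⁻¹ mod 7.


Use the extended Euclidean algorithm to write 1 = 3·s + 7·t; then s mod 7 is the inverse.
Euclidean algorithm:
  3 = 0·7 + 3
  7 = 2·3 + 1
  3 = 3·1 + 0
gcd(3,7) = 1
Back-substitution gives: 3·(-2) + 7·(1) = 1
So 3⁻¹ ≡ -2 ≡ 5 (mod 7)
Check: 3 × 5 = 15 ≡ 1 (mod 7) ✓

3⁻¹ ≡ 5 (mod 7)


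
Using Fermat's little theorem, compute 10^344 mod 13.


Fermat's little theorem: if p is prime and gcd(a,p)=1, then a^(p-1) ≡ 1 (mod p)
p = 13 is prime, gcd(10,13) = 1
Reduce exponent: 344 mod 12 = 8
So 10^344 ≡ 10^8 (mod 13)
10^8 mod 13 = 9

10^344 ≡ 9 (mod 13)


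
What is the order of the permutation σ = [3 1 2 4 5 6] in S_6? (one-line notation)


Cycle decomposition: (1 3 2)
Cycle lengths: 3
Order = lcm(3) = 3

ord(σ) = 3


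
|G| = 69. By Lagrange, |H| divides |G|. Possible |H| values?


Lagrange's theorem: |H| divides |G|
|G| = 69
Divisors of 69: 1, 3, 23, 69

Possible subgroup orders: {1, 3, 23, 69}


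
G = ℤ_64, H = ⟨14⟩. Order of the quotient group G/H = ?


|⟨14⟩| = n / gcd(14, 64) = 64 / 2 = 32
H is normal (ℤ_64 is abelian).
|G/H| = |G| / |H| = 64 / 32 = 2

|G/H| = 2


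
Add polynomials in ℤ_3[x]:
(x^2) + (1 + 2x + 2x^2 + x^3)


Add coefficients mod 3:
x^0: 0 + 1 = 1 (mod 3)
x^1: 0 + 2 = 2 (mod 3)
x^2: 1 + 2 = 0 (mod 3)
x^3: 0 + 1 = 1 (mod 3)
Result: 1 + 2x + x^3

f + g = 1 + 2x + x^3


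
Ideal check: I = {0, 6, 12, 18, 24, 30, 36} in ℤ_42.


Check ideal conditions for I = {0, 6, 12, 18, 24, 30, 36} in ℤ_42:
(1) I is an additive subgroup? Yes
(2) For r ∈ ℤ_42 and a ∈ I: r·a ∈ I? Yes

Yes, I is an ideal of ℤ_42


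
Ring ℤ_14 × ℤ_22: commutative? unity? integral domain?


Direct product ring; commutative with unity (1,1); but (1,0)·(0,1) = (0,0) gives zero divisors, so not an integral domain
Commutative: Yes
Integral domain: No
Has unity: Yes

ℤ_14 × ℤ_22: Commutative=Yes, Unity=Yes


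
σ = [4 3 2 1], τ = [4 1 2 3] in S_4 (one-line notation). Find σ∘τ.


σ∘τ: apply τ first, then σ
1 →τ 4 →σ 1
2 →τ 1 →σ 4
3 →τ 2 →σ 3
4 →τ 3 →σ 2

σ∘τ = [1 4 3 2]


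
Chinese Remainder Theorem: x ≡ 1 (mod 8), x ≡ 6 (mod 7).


m₁ = 8, m₂ = 7, gcd = 1, so CRT applies. M = m₁·m₂ = 56
Let M₁ = M/m₁ = 7, M₂ = M/m₂ = 8
Find y₁ ≡ M₁⁻¹ (mod m₁): 7⁻¹ ≡ 7 (mod 8)
Find y₂ ≡ M₂⁻¹ (mod m₂): 8⁻¹ ≡ 1 (mod 7)
x = a₁·M₁·y₁ + a₂·M₂·y₂ = 1·7·7 + 6·8·1 = 97
Reduce mod 56: x ≡ 41
Check: 41 mod 8 = 1 ✓, 41 mod 7 = 6 ✓

x ≡ 41 (mod 56)


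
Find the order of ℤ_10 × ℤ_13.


|A × B| = |A| · |B|
|ℤ_10 × ℤ_13| = 10 × 13 = 130

|ℤ_10 × ℤ_13| = 130


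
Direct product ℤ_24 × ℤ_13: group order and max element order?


|ℤ_24 × ℤ_13| = 24 × 13 = 312
Max element order = lcm(24,13) = 312
Cyclic? Yes (gcd=1)

|ℤ_24×ℤ_13| = 312, max element order = 312


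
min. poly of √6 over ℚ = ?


√6 satisfies x² - 6 = 0, irreducible over ℚ since 6 is squarefree

Minimal polynomial: x² - 6


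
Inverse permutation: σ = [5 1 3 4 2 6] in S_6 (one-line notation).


To find σ⁻¹, swap domain and range:
σ(1) = 5 → σ⁻¹(5) = 1
σ(2) = 1 → σ⁻¹(1) = 2
σ(3) = 3 → σ⁻¹(3) = 3
σ(4) = 4 → σ⁻¹(4) = 4
σ(5) = 2 → σ⁻¹(2) = 5
σ(6) = 6 → σ⁻¹(6) = 6

σ⁻¹ = [2 5 3 4 1 6]


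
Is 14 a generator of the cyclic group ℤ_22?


g generates ℤ_n iff gcd(g, n) = 1
gcd(14, 22) = 2
Since gcd = 2 ≠ 1, ⟨14⟩ has order 11 < 22, so 14 is not a generator.

No, 14 does not generate ℤ_22


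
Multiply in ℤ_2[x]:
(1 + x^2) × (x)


Expand and collect like terms; reduce coefficients mod 2:
x^0: 1·0 = 0 ≡ 0 (mod 2)
x^1: 1·1 + 0·0 = 1 ≡ 1 (mod 2)
x^2: 0·1 + 1·0 = 0 ≡ 0 (mod 2)
x^3: 1·1 = 1 ≡ 1 (mod 2)
Result: x + x^3

f · g = x + x^3


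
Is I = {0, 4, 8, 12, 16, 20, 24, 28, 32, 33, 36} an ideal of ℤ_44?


Check ideal conditions for I = {0, 4, 8, 12, 16, 20, 24, 28, 32, 33, 36} in ℤ_44:
(1) I is an additive subgroup? No
(2) For r ∈ ℤ_44 and a ∈ I: r·a ∈ I? No  [counterexample: r=2, a=20, r·a mod 44 = 40 ∉ I]

No, I is not an ideal of ℤ_44


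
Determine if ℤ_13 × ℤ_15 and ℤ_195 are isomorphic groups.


Comparing ℤ_13 × ℤ_15 and ℤ_195:
gcd(13,15) = 1, so ℤ_13 × ℤ_15 ≅ ℤ_195 (CRT)

Yes, ℤ_13 × ℤ_15 ≅ ℤ_195


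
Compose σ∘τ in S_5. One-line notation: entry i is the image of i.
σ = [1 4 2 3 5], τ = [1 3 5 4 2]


σ∘τ: apply τ first, then σ
1 →τ 1 →σ 1
2 →τ 3 →σ 2
3 →τ 5 →σ 5
4 →τ 4 →σ 3
5 →τ 2 →σ 4

σ∘τ = [1 2 5 3 4]


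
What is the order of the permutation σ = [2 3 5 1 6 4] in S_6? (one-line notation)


Cycle decomposition: (1 2 3 5 6 4)
Cycle lengths: 6
Order = lcm(6) = 6

ord(σ) = 6


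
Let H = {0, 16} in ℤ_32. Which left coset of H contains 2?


2 + H = {2 + h (mod 32) : h ∈ H}
2+0=2, 2+16=18

2 + H = {2, 18}


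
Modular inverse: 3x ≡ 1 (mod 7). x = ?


Use the extended Euclidean algorithm to write 1 = 3·s + 7·t; then s mod 7 is the inverse.
Euclidean algorithm:
  3 = 0·7 + 3
  7 = 2·3 + 1
  3 = 3·1 + 0
gcd(3,7) = 1
Back-substitution gives: 3·(-2) + 7·(1) = 1
So 3⁻¹ ≡ -2 ≡ 5 (mod 7)
Check: 3 × 5 = 15 ≡ 1 (mod 7) ✓

3⁻¹ ≡ 5 (mod 7)


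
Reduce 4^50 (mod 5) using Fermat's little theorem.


Fermat's little theorem: if p is prime and gcd(a,p)=1, then a^(p-1) ≡ 1 (mod p)
p = 5 is prime, gcd(4,5) = 1
Reduce exponent: 50 mod 4 = 2
So 4^50 ≡ 4^2 (mod 5)
4^2 mod 5 = 1

4^50 ≡ 1 (mod 5)


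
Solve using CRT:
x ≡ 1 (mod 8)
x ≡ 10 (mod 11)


m₁ = 8, m₂ = 11, gcd = 1, so CRT applies. M = m₁·m₂ = 88
Let M₁ = M/m₁ = 11, M₂ = M/m₂ = 8
Find y₁ ≡ M₁⁻¹ (mod m₁): 11⁻¹ ≡ 3 (mod 8)
Find y₂ ≡ M₂⁻¹ (mod m₂): 8⁻¹ ≡ 7 (mod 11)
x = a₁·M₁·y₁ + a₂·M₂·y₂ = 1·11·3 + 10·8·7 = 593
Reduce mod 88: x ≡ 65
Check: 65 mod 8 = 1 ✓, 65 mod 11 = 10 ✓

x ≡ 65 (mod 88)


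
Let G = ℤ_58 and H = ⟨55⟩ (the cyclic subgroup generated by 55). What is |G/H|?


|⟨55⟩| = n / gcd(55, 58) = 58 / 1 = 58
H is normal (ℤ_58 is abelian).
|G/H| = |G| / |H| = 58 / 58 = 1

|G/H| = 1


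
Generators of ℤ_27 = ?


g generates ℤ_n iff gcd(g,n) = 1
Prime factors of 27: 3
Generators are g ∈ {1,...,26} not divisible by any of these primes.
Generators: {1, 2, 4, 5, 7, 8, 10, 11, 13, 14, 16, 17, 19, 20, 22, 23, 25, 26}
Number of generators = φ(27) = 18

Generators of ℤ_27 = {1, 2, 4, 5, 7, 8, 10, 11, 13, 14, 16, 17, 19, 20, 22, 23, 25, 26}


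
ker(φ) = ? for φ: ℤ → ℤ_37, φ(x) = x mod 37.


Kernel = preimage of identity
ker(φ) = {x ∈ ℤ : x ≡ 0 (mod 37)} = 37ℤ = {0, ±37, ±74, ...}

ker(φ) = 37ℤ


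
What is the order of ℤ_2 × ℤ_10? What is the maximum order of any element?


|ℤ_2 × ℤ_10| = 2 × 10 = 20
Max element order = lcm(2,10) = 10
Cyclic? No (gcd=2)

|ℤ_2×ℤ_10| = 20, max element order = 10


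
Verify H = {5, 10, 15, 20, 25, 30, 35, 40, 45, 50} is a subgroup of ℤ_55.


Subgroup test for H = {5, 10, 15, 20, 25, 30, 35, 40, 45, 50} in (ℤ_55, +):
(1) 0 ∈ H? No
(2) Closure: for all a,b ∈ H, (a+b) mod 55 ∈ H? No  [counterexample: 5 + 50 = 0 ∉ H]
(3) Inverses: for all a ∈ H, -a mod 55 ∈ H? Yes

No, H is not a subgroup of ℤ_55


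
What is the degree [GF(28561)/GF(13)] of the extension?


GF(28561) = GF(13^4), so the extension degree is 4

[GF(28561)/GF(13)] = 4


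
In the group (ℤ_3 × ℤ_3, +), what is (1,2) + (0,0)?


Operation: componentwise addition mod (3, 3)
(1,2) + (0,0) = ((a₁+b₁) mod 3, (a₂+b₂) mod 3) with a = (1,2), b = (0,0)

(1,2) + (0,0) = (1,2)


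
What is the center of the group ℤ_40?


Z(G) = {g ∈ G | gx = xg for all x ∈ G}
ℤ_40 is abelian, so Z(G) = G

Z(ℤ_40) = ℤ_40


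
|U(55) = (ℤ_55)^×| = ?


U(n) is the group of units mod n; |U(n)| = φ(n)
|U(55)| = φ(55) = 40

|U(55) = (ℤ_55)^×| = 40


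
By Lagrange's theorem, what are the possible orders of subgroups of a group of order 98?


Lagrange's theorem: |H| divides |G|
|G| = 98
Divisors of 98: 1, 2, 7, 14, 49, 98

Possible subgroup orders: {1, 2, 7, 14, 49, 98}


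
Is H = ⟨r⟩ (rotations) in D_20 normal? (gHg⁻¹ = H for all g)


H = ⟨r⟩ (rotations) in D_20
The rotation subgroup ⟨r⟩ has index 2 in D_20, so it is normal

Yes, normal subgroup


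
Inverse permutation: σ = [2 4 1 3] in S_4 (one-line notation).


To find σ⁻¹, swap domain and range:
σ(1) = 2 → σ⁻¹(2) = 1
σ(2) = 4 → σ⁻¹(4) = 2
σ(3) = 1 → σ⁻¹(1) = 3
σ(4) = 3 → σ⁻¹(3) = 4

σ⁻¹ = [3 1 4 2]


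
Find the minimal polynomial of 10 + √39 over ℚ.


Let α = 10 + √39. Then α - 10 = √39, so (α - 10)² = 39, giving α² - 20α + 61 = 0. Degree 2 and α ∉ ℚ, so this is the minimal polynomial.

Minimal polynomial: x² - 20x + 61


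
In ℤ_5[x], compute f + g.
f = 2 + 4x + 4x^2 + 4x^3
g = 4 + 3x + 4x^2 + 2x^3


Add coefficients mod 5:
x^0: 2 + 4 = 1 (mod 5)
x^1: 4 + 3 = 2 (mod 5)
x^2: 4 + 4 = 3 (mod 5)
x^3: 4 + 2 = 1 (mod 5)
Result: 1 + 2x + 3x^2 + x^3

f + g = 1 + 2x + 3x^2 + x^3


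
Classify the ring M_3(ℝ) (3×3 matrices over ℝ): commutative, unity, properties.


Matrix multiplication is non-commutative for n ≥ 2; the identity matrix I is the unity; singular matrices give zero divisors, so not an integral domain
Commutative: No
Integral domain: No
Has unity: Yes

M_3(ℝ) (3×3 matrices over ℝ): Commutative=No, Unity=Yes


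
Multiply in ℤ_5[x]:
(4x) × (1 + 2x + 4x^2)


Expand and collect like terms; reduce coefficients mod 5:
x^0: 0·1 = 0 ≡ 0 (mod 5)
x^1: 0·2 + 4·1 = 4 ≡ 4 (mod 5)
x^2: 0·4 + 4·2 = 8 ≡ 3 (mod 5)
x^3: 4·4 = 16 ≡ 1 (mod 5)
Result: 4x + 3x^2 + x^3

f · g = 4x + 3x^2 + x^3


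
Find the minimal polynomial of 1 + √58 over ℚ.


Let α = 1 + √58. Then α - 1 = √58, so (α - 1)² = 58, giving α² - 2α - 57 = 0. Degree 2 and α ∉ ℚ, so this is the minimal polynomial.

Minimal polynomial: x² - 2x - 57


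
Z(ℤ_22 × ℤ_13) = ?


Z(G) = {g ∈ G | gx = xg for all x ∈ G}
Direct product of abelian groups is abelian, so Z(G) = G

Z(ℤ_22 × ℤ_13) = ℤ_22 × ℤ_13


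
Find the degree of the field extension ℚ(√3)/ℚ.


√3 has minimal polynomial x² - 3 (irreducible over ℚ since 3 is squarefree)

[ℚ(√3)/ℚ] = 2
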